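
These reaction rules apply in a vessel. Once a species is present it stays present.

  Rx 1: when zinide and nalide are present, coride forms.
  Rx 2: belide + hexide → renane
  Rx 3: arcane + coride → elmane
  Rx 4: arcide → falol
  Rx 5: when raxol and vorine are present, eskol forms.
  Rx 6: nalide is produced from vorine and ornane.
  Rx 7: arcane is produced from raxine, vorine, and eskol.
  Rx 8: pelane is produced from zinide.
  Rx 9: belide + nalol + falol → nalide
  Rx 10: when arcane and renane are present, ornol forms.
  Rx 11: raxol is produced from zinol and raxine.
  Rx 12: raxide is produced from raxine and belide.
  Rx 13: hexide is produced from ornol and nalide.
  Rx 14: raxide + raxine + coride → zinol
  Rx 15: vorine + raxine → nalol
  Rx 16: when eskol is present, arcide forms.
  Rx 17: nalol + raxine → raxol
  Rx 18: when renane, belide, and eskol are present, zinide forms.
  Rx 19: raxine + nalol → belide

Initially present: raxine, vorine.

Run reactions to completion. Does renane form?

No

renane would need belide and hexide (Rx 2), but hexide never forms.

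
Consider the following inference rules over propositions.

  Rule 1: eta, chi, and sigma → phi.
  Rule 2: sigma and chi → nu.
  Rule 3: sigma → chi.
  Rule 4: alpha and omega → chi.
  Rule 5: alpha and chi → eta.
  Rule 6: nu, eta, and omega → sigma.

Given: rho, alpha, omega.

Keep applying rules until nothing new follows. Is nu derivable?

nu would need sigma and chi (Rule 2), but sigma is never established.

No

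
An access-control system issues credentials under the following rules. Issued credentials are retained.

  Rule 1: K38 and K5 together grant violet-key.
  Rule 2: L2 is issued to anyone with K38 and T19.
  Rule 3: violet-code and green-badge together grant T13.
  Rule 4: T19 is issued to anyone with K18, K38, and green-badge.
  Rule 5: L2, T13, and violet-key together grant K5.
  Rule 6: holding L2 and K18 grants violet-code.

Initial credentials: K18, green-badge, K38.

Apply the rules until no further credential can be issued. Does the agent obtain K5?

K5 would need L2, T13, and violet-key (Rule 5), but violet-key is never granted.

No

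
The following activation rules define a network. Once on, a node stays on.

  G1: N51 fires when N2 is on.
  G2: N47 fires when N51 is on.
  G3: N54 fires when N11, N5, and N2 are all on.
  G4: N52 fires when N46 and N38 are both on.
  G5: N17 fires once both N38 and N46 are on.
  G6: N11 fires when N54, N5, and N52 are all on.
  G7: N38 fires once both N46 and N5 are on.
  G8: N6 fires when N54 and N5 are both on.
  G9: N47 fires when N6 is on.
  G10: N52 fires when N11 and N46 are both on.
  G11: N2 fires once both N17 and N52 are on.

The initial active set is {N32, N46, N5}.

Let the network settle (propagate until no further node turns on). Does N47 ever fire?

Yes

N46 and N5 are on, so N38 fires (G7).
N46 and N38 are on, so N52 fires (G4).
N38 and N46 are on, so N17 fires (G5).
G11: N17 and N52 on → N2 on.
N2 is on, so N51 fires (G1).
G2: N51 on → N47 on.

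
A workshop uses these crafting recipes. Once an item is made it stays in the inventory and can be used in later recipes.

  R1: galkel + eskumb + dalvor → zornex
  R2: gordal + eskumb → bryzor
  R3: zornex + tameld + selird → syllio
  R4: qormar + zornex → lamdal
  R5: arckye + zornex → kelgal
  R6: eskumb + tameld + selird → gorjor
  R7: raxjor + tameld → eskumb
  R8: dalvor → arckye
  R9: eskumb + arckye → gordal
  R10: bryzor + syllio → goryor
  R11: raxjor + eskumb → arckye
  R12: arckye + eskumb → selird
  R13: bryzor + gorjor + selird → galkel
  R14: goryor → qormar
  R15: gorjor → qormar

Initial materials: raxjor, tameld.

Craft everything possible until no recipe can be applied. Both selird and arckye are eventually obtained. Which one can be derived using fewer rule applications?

arckye: raxjor + tameld → eskumb (R7). raxjor + eskumb → arckye (R11). [2 rule applications]
selird: Using R7, raxjor and tameld make eskumb. Using R11, raxjor and eskumb make arckye. arckye + eskumb → selird (R12). [3 rule applications]
arckye needs fewer.

arckye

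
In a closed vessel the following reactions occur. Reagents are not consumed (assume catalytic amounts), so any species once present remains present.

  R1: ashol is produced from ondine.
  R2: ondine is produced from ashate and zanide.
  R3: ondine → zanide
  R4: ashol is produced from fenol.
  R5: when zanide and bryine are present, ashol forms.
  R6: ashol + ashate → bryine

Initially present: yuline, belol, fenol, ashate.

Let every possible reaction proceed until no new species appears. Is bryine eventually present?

Yes

fenol present → ashol forms (R4).
ashol and ashate present → bryine forms (R6).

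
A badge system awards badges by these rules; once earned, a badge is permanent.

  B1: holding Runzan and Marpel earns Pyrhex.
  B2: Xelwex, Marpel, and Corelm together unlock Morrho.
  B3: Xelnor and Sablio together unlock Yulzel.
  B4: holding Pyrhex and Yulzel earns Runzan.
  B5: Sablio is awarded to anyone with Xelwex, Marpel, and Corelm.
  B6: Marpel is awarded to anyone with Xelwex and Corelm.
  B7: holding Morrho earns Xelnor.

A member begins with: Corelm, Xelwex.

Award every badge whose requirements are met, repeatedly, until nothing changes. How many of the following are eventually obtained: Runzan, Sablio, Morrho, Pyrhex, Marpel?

3

With Xelwex and Corelm, Marpel is earned (B6).
With Xelwex, Marpel, and Corelm, Sablio is earned (B5).
With Xelwex, Marpel, and Corelm, Morrho is earned (B2).
Runzan would need Pyrhex and Yulzel (B4), but Pyrhex is never earned.
Sablio: reached.
Morrho: reached.
Pyrhex would need Runzan and Marpel (B1), but Runzan is never earned.
Marpel: reached.
Reached: Sablio, Morrho, and Marpel — 3 of the 5.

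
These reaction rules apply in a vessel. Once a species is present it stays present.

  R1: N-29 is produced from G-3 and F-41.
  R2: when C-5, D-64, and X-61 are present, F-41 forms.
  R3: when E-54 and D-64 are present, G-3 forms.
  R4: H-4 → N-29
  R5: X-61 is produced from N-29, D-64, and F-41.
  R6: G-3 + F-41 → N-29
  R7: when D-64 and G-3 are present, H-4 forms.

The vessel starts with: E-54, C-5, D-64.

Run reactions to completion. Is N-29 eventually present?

E-54 and D-64 present → G-3 forms (R3).
D-64 and G-3 present → H-4 forms (R7).
H-4 present → N-29 forms (R4).

Yes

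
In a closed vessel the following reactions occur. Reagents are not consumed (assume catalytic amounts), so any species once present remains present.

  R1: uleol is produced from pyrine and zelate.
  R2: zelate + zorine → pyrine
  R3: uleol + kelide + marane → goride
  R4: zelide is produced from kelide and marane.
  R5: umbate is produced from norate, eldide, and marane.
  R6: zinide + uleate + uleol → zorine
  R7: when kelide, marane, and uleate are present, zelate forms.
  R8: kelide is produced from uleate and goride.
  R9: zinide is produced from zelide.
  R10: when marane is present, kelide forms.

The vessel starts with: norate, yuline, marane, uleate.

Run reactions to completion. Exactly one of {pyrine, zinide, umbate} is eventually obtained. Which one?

marane present → kelide forms (R10).
kelide and marane present → zelide forms (R4).
zelide present → zinide forms (R9).
umbate would need norate, eldide, and marane (R5), but eldide never forms. pyrine would need zelate and zorine (R2), but zorine never forms.

zinide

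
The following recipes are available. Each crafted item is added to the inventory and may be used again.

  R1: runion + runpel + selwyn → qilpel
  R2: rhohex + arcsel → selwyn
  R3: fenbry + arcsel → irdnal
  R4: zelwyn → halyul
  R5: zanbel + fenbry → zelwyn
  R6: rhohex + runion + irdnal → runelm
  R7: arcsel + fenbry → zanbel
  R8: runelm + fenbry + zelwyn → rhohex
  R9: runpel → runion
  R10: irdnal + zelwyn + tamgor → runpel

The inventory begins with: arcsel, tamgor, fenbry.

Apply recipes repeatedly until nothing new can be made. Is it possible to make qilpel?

qilpel would need runion, runpel, and selwyn (R1), but selwyn is never obtained.

No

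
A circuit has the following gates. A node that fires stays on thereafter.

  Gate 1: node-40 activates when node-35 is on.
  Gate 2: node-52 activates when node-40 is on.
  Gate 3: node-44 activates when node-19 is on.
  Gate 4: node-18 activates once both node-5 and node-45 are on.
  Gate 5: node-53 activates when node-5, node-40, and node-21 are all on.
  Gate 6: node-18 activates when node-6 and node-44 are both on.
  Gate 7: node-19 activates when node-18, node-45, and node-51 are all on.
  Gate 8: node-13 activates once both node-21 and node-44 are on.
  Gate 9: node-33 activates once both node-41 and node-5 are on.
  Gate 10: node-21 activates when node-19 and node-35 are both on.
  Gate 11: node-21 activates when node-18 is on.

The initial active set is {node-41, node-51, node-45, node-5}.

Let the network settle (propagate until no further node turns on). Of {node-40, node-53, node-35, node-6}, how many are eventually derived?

0

node-40 would need node-35 (Gate 1), but node-35 never turns on.
node-53 would need node-5, node-40, and node-21 (Gate 5), but node-40 never turns on.
No rule produces node-35, and it is not given.
No rule produces node-6, and it is not given.
None of the 4 are reached.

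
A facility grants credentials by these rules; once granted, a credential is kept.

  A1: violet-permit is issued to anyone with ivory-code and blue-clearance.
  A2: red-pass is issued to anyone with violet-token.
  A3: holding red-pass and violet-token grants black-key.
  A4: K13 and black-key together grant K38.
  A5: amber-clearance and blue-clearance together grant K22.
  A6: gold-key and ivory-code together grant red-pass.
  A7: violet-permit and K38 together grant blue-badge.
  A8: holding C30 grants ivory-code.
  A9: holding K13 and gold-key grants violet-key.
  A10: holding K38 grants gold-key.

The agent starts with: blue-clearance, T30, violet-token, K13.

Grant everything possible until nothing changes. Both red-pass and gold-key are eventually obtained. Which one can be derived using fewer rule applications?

red-pass

red-pass: Holding violet-token grants red-pass (A2). [1 rule application]
gold-key: Holding violet-token grants red-pass (A2). Holding red-pass and violet-token grants black-key (A3). Holding K13 and black-key grants K38 (A4). Holding K38 grants gold-key (A10). [4 rule applications]
red-pass needs fewer.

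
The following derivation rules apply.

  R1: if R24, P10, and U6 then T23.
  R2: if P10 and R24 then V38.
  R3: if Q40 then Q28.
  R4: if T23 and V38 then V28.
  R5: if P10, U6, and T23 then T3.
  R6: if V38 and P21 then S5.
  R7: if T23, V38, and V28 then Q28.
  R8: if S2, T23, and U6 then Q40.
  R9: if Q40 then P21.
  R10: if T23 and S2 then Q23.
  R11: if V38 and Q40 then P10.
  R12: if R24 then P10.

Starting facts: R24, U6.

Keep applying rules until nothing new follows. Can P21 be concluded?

No

P21 would need Q40 (R9), but Q40 is never established.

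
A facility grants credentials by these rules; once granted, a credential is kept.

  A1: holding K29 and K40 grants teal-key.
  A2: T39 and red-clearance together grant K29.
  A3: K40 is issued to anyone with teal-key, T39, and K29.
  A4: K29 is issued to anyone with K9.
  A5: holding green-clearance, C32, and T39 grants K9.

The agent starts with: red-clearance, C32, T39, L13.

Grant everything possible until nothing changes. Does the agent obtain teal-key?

teal-key would need K29 and K40 (A1), but K40 is never granted.

No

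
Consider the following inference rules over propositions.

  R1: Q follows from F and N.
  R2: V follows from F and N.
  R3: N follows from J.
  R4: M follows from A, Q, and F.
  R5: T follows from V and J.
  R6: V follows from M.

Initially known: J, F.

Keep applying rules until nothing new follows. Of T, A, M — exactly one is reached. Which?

T

J holds, so N follows (R3).
F and N hold, so V follows (R2).
V and J hold, so T follows (R5).
No rule produces A, and it is not given. M would need A, Q, and F (R4), but A is never established.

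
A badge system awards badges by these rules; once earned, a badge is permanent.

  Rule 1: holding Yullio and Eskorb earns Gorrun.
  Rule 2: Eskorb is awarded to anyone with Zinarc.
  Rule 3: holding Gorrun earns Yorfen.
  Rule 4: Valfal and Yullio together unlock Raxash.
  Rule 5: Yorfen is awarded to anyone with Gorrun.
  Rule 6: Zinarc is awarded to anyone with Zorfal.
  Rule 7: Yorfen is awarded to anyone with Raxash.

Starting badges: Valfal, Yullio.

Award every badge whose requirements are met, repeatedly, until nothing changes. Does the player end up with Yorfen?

Yes

With Valfal and Yullio, Raxash is earned (Rule 4).
With Raxash, Yorfen is earned (Rule 7).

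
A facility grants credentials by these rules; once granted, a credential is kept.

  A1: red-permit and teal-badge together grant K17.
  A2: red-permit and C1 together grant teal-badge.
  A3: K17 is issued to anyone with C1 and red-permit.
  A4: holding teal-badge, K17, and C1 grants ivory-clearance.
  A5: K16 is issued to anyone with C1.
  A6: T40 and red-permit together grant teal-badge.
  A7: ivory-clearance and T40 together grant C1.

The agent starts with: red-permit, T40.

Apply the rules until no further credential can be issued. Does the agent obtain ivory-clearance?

ivory-clearance would need teal-badge, K17, and C1 (A4), but C1 is never granted.

No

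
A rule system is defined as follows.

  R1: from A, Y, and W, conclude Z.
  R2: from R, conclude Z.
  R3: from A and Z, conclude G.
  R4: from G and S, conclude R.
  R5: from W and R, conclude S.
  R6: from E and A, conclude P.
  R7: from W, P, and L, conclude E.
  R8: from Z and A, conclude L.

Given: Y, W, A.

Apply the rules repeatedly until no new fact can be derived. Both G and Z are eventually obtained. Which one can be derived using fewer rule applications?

Z: A, Y, and W hold, so Z follows (R1). [1 rule application]
G: From A, Y, and W, R1 gives Z. From A and Z, R3 gives G. [2 rule applications]
Z needs fewer.

Z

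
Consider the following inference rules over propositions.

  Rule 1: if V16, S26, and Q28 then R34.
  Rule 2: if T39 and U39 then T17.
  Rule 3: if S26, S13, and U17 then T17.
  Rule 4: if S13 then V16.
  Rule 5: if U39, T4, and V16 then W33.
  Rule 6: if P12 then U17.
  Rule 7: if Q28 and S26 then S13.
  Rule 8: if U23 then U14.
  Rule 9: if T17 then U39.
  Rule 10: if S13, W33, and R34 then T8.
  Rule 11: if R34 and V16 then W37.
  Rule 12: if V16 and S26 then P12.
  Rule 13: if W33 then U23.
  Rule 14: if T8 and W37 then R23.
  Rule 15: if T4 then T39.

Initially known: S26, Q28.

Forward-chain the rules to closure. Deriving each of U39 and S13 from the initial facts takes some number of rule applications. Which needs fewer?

S13: From Q28 and S26, Rule 7 gives S13. [1 rule application]
U39: Q28 and S26 hold, so S13 follows (Rule 7). S13 holds, so V16 follows (Rule 4). V16 and S26 hold, so P12 follows (Rule 12). P12 holds, so U17 follows (Rule 6). S26, S13, and U17 hold, so T17 follows (Rule 3). T17 holds, so U39 follows (Rule 9). [6 rule applications]
S13 needs fewer.

S13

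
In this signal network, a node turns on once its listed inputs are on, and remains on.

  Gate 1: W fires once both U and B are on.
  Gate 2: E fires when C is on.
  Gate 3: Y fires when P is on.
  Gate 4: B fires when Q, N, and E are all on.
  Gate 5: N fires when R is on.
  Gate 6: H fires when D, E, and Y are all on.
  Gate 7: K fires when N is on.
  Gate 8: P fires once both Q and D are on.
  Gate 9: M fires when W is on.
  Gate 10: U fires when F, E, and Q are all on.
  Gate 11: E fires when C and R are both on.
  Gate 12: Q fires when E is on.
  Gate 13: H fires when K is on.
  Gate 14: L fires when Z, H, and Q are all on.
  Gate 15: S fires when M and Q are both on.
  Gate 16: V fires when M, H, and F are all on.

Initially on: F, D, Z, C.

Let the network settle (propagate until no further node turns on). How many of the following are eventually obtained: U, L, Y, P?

Gate 2: C on → E on.
E is on, so Q fires (Gate 12).
F, E, and Q are on, so U fires (Gate 10).
Q and D are on, so P fires (Gate 8).
Gate 3: P on → Y on.
Gate 6: D, E, and Y on → H on.
Gate 14: Z, H, and Q on → L on.
U: reached.
L: reached.
Y: reached.
P: reached.
All 4 are reached.

4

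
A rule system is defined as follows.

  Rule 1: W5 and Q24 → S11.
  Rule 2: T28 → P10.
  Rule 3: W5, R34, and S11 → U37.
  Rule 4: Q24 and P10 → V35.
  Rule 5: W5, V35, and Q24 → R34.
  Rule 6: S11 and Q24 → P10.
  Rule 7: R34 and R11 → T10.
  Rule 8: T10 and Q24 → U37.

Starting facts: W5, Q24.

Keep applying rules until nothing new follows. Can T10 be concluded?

T10 would need R34 and R11 (Rule 7), but R11 is never established.

No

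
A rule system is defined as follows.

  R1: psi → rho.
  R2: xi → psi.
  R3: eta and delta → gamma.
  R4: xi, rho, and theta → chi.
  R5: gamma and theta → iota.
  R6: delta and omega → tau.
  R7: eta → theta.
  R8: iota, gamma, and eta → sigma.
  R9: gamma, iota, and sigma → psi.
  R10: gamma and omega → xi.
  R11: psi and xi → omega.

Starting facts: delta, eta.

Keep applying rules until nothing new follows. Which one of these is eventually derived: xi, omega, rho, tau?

rho

From eta and delta, R3 gives gamma.
eta holds, so theta follows (R7).
From gamma and theta, R5 gives iota.
From iota, gamma, and eta, R8 gives sigma.
gamma, iota, and sigma hold, so psi follows (R9).
psi holds, so rho follows (R1).
xi would need gamma and omega (R10), but omega is never established. tau would need delta and omega (R6), but omega is never established. omega would need psi and xi (R11), but xi is never established.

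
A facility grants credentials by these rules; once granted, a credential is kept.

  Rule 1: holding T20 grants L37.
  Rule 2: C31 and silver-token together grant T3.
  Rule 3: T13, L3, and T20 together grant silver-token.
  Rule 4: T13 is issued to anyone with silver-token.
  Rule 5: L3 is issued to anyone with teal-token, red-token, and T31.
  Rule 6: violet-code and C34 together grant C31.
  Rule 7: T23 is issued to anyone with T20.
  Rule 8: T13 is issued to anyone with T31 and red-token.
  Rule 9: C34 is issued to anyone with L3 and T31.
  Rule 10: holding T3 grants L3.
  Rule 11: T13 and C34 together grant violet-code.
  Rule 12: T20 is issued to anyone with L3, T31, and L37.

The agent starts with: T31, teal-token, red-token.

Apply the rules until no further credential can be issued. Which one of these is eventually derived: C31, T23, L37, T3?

Holding teal-token, red-token, and T31 grants L3 (Rule 5).
Holding T31 and red-token grants T13 (Rule 8).
Holding L3 and T31 grants C34 (Rule 9).
Holding T13 and C34 grants violet-code (Rule 11).
Holding violet-code and C34 grants C31 (Rule 6).
T23 would need T20 (Rule 7), but T20 is never granted. T3 would need C31 and silver-token (Rule 2), but silver-token is never granted. L37 would need T20 (Rule 1), but T20 is never granted.

C31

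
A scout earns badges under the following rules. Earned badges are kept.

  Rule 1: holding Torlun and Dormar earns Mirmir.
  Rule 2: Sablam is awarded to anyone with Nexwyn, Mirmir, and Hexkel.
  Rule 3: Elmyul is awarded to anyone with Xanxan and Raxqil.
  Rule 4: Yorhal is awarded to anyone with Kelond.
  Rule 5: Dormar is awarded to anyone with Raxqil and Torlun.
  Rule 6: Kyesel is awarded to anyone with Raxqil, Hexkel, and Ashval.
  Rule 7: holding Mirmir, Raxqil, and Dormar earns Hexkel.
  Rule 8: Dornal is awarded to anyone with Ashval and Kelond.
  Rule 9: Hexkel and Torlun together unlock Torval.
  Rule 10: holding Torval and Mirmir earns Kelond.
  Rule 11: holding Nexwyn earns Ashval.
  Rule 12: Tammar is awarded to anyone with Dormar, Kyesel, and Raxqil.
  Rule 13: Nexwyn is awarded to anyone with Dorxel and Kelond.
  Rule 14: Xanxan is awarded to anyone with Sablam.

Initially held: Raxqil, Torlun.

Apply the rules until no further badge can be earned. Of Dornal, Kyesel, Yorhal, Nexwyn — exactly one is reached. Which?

With Raxqil and Torlun, Dormar is earned (Rule 5).
With Torlun and Dormar, Mirmir is earned (Rule 1).
With Mirmir, Raxqil, and Dormar, Hexkel is earned (Rule 7).
With Hexkel and Torlun, Torval is earned (Rule 9).
With Torval and Mirmir, Kelond is earned (Rule 10).
With Kelond, Yorhal is earned (Rule 4).
Kyesel would need Raxqil, Hexkel, and Ashval (Rule 6), but Ashval is never earned. Nexwyn would need Dorxel and Kelond (Rule 13), but Dorxel is never earned. Dornal would need Ashval and Kelond (Rule 8), but Ashval is never earned.

Yorhal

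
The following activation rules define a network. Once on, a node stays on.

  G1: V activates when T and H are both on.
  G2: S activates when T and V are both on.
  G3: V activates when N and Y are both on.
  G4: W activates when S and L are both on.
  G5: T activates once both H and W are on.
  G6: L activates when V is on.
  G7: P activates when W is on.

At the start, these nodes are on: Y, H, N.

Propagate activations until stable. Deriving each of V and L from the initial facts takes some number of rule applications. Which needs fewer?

V: G3: N and Y on → V on. [1 rule application]
L: N and Y are on, so V activates (G3). G6: V on → L on. [2 rule applications]
V needs fewer.

V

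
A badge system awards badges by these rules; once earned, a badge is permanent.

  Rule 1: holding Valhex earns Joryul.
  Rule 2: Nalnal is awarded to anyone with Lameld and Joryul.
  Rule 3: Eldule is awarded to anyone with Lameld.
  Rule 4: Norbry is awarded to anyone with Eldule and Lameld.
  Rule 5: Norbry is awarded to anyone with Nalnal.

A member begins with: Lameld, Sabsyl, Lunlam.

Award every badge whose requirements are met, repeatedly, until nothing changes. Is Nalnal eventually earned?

No

Nalnal would need Lameld and Joryul (Rule 2), but Joryul is never earned.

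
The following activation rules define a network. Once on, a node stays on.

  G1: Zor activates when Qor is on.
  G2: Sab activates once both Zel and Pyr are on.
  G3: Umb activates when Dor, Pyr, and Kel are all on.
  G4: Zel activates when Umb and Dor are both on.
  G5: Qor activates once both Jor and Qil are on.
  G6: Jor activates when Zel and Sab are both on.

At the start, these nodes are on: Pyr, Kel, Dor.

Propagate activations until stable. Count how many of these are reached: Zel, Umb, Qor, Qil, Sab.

3

G3: Dor, Pyr, and Kel on → Umb on.
G4: Umb and Dor on → Zel on.
G2: Zel and Pyr on → Sab on.
Zel: reached.
Umb: reached.
Qor would need Jor and Qil (G5), but Qil never turns on.
No rule produces Qil, and it is not given.
Sab: reached.
Reached: Zel, Umb, and Sab — 3 of the 5.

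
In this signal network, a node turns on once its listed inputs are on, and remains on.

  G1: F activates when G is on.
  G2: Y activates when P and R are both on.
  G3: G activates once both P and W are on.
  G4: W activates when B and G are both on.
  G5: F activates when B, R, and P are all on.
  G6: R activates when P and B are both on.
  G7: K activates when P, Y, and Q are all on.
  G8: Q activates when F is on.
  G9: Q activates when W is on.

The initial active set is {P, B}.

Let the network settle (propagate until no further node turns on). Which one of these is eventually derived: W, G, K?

K

P and B are on, so R activates (G6).
B, R, and P are on, so F activates (G5).
P and R are on, so Y activates (G2).
F is on, so Q activates (G8).
P, Y, and Q are on, so K activates (G7).
G would need P and W (G3), but W never turns on. W would need B and G (G4), but G never turns on.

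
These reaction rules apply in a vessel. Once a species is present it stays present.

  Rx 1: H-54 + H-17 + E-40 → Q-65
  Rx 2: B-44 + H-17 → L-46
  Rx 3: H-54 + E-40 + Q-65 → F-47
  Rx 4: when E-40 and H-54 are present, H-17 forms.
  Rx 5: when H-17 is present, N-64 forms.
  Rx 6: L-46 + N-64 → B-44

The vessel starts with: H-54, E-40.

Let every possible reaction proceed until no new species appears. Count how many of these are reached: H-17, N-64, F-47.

E-40 and H-54 present → H-17 forms (Rx 4).
H-54, H-17, and E-40 present → Q-65 forms (Rx 1).
H-17 present → N-64 forms (Rx 5).
H-54, E-40, and Q-65 present → F-47 forms (Rx 3).
H-17: reached.
N-64: reached.
F-47: reached.
All 3 are reached.

3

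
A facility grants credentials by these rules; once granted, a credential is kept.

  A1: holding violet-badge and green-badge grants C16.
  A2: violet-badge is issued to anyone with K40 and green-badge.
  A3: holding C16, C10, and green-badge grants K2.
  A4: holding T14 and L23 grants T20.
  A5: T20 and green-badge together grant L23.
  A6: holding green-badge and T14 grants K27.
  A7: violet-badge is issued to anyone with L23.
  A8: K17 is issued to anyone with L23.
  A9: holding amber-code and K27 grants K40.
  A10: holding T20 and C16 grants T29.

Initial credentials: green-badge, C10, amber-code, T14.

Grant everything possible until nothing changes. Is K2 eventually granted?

Yes

Holding green-badge and T14 grants K27 (A6).
Holding amber-code and K27 grants K40 (A9).
Holding K40 and green-badge grants violet-badge (A2).
Holding violet-badge and green-badge grants C16 (A1).
Holding C16, C10, and green-badge grants K2 (A3).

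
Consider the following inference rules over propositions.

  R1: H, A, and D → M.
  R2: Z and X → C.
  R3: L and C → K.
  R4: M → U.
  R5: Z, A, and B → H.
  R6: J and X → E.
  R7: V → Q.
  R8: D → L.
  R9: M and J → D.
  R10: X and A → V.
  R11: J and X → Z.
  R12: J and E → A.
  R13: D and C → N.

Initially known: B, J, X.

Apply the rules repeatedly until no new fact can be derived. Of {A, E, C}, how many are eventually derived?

3

J and X hold, so Z follows (R11).
J and X hold, so E follows (R6).
J and E hold, so A follows (R12).
From Z and X, R2 gives C.
A: reached.
E: reached.
C: reached.
All 3 are reached.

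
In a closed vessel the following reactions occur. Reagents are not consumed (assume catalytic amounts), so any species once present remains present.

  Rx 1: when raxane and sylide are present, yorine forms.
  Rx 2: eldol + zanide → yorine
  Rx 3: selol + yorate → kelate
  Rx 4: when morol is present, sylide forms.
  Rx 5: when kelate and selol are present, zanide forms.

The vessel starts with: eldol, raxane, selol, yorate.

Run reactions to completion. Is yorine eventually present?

Yes

selol and yorate present → kelate forms (Rx 3).
kelate and selol present → zanide forms (Rx 5).
eldol and zanide present → yorine forms (Rx 2).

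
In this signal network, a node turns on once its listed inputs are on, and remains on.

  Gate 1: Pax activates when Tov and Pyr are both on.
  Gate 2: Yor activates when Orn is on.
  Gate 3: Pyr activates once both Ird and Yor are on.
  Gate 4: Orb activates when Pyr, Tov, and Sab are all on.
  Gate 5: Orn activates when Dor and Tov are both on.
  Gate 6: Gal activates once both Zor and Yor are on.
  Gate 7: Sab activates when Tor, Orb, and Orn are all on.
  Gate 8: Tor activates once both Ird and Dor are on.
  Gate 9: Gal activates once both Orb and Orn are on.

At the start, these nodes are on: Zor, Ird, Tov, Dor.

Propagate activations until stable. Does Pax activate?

Gate 5: Dor and Tov on → Orn on.
Gate 2: Orn on → Yor on.
Ird and Yor are on, so Pyr activates (Gate 3).
Gate 1: Tov and Pyr on → Pax on.

Yes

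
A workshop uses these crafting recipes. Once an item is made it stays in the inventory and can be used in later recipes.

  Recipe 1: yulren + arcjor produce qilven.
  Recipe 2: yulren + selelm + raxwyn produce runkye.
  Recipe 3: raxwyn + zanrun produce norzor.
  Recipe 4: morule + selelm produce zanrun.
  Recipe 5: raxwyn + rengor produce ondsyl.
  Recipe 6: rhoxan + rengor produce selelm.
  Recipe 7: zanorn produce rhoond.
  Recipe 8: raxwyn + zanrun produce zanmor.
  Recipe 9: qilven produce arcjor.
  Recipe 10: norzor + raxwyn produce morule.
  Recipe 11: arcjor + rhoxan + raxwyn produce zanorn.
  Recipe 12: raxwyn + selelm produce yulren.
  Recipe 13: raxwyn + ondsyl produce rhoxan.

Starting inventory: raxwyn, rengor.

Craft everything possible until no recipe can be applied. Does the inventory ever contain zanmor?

No

zanmor would need raxwyn and zanrun (Recipe 8), but zanrun is never obtained.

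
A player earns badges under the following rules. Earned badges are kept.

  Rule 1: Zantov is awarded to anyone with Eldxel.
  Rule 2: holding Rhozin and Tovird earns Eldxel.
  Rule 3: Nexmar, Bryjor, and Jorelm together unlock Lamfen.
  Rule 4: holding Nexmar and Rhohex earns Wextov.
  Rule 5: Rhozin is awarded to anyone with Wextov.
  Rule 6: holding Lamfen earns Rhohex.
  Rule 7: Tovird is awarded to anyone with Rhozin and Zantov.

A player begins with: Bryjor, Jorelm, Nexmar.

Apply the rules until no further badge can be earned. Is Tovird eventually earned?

Tovird would need Rhozin and Zantov (Rule 7), but Zantov is never earned.

No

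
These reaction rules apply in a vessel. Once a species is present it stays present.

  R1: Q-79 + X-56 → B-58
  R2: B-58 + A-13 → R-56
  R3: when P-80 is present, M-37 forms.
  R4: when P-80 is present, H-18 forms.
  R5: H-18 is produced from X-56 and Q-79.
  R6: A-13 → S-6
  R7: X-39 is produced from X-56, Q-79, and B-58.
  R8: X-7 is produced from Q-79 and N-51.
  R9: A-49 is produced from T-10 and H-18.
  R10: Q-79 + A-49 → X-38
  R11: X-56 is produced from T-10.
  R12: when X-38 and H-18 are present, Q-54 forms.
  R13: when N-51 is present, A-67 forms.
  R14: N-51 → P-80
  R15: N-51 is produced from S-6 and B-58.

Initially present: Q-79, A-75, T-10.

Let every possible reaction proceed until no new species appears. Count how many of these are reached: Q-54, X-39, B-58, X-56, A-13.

T-10 present → X-56 forms (R11).
Q-79 and X-56 present → B-58 forms (R1).
X-56 and Q-79 present → H-18 forms (R5).
X-56, Q-79, and B-58 present → X-39 forms (R7).
T-10 and H-18 present → A-49 forms (R9).
Q-79 and A-49 present → X-38 forms (R10).
X-38 and H-18 present → Q-54 forms (R12).
Q-54: reached.
X-39: reached.
B-58: reached.
X-56: reached.
No rule produces A-13, and it is not given.
Reached: Q-54, X-39, B-58, and X-56 — 4 of the 5.

4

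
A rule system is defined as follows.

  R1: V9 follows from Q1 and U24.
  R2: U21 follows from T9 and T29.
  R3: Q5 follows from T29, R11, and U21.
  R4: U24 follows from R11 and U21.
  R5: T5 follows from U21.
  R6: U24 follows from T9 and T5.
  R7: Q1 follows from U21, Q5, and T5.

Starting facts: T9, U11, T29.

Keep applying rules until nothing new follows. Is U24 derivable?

Yes

From T9 and T29, R2 gives U21.
From U21, R5 gives T5.
From T9 and T5, R6 gives U24.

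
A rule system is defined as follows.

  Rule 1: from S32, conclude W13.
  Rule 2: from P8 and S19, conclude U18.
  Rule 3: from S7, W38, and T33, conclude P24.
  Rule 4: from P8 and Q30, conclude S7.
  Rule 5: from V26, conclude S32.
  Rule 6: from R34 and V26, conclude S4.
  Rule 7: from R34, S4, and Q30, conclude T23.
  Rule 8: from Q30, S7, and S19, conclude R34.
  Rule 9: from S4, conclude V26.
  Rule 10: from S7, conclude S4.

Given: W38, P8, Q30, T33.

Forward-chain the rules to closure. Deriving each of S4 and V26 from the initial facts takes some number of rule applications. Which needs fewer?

S4: P8 and Q30 hold, so S7 follows (Rule 4). From S7, Rule 10 gives S4. [2 rule applications]
V26: P8 and Q30 hold, so S7 follows (Rule 4). S7 holds, so S4 follows (Rule 10). From S4, Rule 9 gives V26. [3 rule applications]
S4 needs fewer.

S4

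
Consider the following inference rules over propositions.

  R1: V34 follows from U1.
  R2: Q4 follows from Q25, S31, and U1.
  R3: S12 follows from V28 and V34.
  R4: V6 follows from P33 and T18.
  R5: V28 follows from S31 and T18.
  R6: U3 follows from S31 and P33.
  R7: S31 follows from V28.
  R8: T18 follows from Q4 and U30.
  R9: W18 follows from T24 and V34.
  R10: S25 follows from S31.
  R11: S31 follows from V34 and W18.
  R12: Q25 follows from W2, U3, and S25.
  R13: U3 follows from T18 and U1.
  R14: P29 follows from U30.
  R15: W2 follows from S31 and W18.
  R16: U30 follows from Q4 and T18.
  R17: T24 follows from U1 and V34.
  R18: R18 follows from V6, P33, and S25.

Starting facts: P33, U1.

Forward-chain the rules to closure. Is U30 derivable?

No

U30 would need Q4 and T18 (R16), but T18 is never established.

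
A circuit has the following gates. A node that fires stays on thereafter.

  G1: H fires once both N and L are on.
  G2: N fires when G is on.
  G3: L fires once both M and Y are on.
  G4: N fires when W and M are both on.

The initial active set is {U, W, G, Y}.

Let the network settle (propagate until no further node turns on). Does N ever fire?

G2: G on → N on.

Yes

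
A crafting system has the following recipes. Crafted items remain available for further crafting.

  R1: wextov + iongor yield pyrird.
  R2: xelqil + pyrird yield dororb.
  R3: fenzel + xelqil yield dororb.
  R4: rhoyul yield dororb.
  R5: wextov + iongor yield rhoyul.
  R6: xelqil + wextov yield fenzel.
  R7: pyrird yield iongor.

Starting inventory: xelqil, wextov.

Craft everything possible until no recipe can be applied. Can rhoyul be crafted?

rhoyul would need wextov and iongor (R5), but iongor is never obtained.

No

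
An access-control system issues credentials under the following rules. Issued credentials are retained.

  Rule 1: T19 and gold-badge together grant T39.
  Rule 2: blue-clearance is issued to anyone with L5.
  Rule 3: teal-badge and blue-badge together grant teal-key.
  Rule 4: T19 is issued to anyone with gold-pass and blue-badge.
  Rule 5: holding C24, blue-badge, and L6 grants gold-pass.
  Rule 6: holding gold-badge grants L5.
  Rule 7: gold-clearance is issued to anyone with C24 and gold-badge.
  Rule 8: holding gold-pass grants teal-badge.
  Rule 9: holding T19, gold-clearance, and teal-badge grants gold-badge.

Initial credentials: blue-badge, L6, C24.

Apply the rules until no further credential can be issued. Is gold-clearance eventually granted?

No

gold-clearance would need C24 and gold-badge (Rule 7), but gold-badge is never granted.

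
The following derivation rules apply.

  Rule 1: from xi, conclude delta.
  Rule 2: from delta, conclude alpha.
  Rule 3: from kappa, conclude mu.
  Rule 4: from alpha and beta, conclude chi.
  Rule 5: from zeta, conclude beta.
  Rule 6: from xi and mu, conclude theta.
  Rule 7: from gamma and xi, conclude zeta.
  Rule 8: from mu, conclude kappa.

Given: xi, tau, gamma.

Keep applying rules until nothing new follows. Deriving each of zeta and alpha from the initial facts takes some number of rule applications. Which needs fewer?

zeta

zeta: gamma and xi hold, so zeta follows (Rule 7). [1 rule application]
alpha: From xi, Rule 1 gives delta. delta holds, so alpha follows (Rule 2). [2 rule applications]
zeta needs fewer.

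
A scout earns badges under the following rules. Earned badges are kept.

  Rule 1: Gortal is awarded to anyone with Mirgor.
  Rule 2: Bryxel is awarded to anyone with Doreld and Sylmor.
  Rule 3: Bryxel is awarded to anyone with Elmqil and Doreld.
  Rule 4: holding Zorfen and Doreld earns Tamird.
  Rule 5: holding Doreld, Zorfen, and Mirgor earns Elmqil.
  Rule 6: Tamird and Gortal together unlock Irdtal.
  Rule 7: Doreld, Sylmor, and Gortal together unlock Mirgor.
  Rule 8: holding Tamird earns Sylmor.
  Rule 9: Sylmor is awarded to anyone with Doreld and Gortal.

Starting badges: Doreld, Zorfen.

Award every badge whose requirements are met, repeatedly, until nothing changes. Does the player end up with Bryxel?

With Zorfen and Doreld, Tamird is earned (Rule 4).
With Tamird, Sylmor is earned (Rule 8).
With Doreld and Sylmor, Bryxel is earned (Rule 2).

Yes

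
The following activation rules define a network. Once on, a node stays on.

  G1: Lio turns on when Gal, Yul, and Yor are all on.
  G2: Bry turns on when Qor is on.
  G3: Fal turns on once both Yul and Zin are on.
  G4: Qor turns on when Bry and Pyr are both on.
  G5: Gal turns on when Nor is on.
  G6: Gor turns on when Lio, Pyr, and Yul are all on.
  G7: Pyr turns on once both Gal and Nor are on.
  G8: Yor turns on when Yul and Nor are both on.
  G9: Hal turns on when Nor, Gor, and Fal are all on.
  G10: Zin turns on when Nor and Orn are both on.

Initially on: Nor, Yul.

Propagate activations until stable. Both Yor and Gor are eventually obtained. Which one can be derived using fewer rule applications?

Yor

Yor: Yul and Nor are on, so Yor turns on (G8). [1 rule application]
Gor: G5: Nor on → Gal on. G8: Yul and Nor on → Yor on. G1: Gal, Yul, and Yor on → Lio on. Gal and Nor are on, so Pyr turns on (G7). G6: Lio, Pyr, and Yul on → Gor on. [5 rule applications]
Yor needs fewer.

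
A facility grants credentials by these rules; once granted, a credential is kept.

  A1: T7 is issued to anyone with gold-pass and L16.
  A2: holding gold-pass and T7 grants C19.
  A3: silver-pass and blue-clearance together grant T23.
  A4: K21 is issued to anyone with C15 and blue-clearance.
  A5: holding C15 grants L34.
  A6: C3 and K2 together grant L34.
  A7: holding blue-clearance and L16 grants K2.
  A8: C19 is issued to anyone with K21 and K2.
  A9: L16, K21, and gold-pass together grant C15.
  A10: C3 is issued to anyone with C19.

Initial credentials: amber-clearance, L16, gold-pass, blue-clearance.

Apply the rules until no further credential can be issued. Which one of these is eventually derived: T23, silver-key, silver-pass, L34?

Holding gold-pass and L16 grants T7 (A1).
Holding blue-clearance and L16 grants K2 (A7).
Holding gold-pass and T7 grants C19 (A2).
Holding C19 grants C3 (A10).
Holding C3 and K2 grants L34 (A6).
T23 would need silver-pass and blue-clearance (A3), but silver-pass is never granted. No rule produces silver-key, and it is not given. No rule produces silver-pass, and it is not given.

L34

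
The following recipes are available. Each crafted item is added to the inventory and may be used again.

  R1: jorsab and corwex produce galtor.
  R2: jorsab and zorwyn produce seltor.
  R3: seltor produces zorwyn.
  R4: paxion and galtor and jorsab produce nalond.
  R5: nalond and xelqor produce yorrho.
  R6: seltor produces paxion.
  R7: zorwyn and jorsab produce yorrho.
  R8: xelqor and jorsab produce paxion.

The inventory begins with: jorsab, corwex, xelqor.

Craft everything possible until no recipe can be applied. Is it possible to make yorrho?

jorsab and corwex → galtor (R1).
Using R8, xelqor and jorsab make paxion.
Using R4, paxion, galtor, and jorsab make nalond.
Using R5, nalond and xelqor make yorrho.

Yes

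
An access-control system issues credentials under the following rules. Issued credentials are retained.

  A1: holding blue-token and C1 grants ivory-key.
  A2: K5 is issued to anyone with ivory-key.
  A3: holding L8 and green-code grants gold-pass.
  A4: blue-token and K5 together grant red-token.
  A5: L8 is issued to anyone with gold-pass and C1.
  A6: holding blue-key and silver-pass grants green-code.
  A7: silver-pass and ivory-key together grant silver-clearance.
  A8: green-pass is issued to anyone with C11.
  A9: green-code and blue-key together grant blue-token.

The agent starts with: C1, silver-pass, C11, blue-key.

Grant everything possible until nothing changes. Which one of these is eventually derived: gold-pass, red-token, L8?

red-token

Holding blue-key and silver-pass grants green-code (A6).
Holding green-code and blue-key grants blue-token (A9).
Holding blue-token and C1 grants ivory-key (A1).
Holding ivory-key grants K5 (A2).
Holding blue-token and K5 grants red-token (A4).
gold-pass would need L8 and green-code (A3), but L8 is never granted. L8 would need gold-pass and C1 (A5), but gold-pass is never granted.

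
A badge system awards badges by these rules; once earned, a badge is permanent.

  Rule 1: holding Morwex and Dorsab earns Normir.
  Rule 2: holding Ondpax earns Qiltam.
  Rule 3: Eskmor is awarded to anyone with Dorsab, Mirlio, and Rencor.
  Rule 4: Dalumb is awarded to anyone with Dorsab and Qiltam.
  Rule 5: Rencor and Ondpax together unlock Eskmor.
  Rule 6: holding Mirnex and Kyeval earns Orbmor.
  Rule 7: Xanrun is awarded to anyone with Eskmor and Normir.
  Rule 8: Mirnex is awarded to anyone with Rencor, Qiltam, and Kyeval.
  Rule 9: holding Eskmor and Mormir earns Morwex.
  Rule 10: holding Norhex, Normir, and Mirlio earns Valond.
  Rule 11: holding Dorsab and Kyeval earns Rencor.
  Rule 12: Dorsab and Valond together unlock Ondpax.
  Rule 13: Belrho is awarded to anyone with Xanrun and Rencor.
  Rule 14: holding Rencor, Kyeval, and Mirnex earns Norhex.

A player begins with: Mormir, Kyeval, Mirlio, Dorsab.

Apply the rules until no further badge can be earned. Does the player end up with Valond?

Valond would need Norhex, Normir, and Mirlio (Rule 10), but Norhex is never earned.

No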